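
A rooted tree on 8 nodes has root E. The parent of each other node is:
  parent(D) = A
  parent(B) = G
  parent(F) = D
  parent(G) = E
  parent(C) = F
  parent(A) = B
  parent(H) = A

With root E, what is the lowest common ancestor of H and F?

Path H→root: H A B G E; path F→root: F D A B G E.
First common node: A.

A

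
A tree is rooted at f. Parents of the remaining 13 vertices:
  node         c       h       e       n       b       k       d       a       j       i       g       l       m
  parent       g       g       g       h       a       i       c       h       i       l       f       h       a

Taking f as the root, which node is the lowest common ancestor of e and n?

Ancestors of e (toward the root): e, g, f.
Ancestors of n: n, h, g, f.
The deepest node appearing in both lists is g.

g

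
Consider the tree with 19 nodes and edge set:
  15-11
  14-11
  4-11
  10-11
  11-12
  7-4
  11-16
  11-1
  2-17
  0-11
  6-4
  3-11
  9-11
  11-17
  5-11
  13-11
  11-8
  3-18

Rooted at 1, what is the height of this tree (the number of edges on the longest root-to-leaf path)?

3

A deepest node is 7, reached by 1-11-4-7.
That path has 3 edges, so the height is 3.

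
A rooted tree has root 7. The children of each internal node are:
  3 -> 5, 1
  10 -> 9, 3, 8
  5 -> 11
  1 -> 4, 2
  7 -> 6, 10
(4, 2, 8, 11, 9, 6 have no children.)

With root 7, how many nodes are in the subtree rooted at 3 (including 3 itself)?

6

3's subtree: {3, 1, 5, 4, 2, 11}, size 6.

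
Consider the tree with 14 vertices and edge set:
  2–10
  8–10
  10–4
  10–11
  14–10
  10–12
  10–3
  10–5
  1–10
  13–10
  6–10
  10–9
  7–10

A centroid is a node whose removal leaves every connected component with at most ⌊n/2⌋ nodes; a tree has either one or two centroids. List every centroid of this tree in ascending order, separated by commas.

Delete 10: the remaining components have sizes 1, 1, 1, 1, 1, 1, 1, 1, 1, 1, 1, 1, 1. Max 1 ≤ 7, so 10 is a centroid.
Every other node leaves some component of size > 7, so the centroid is unique.

10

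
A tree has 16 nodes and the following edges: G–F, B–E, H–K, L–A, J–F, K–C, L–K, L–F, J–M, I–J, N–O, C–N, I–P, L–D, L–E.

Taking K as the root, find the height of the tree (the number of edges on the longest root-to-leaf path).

5

The longest root-to-leaf path is K-L-F-J-I-P (5 edges).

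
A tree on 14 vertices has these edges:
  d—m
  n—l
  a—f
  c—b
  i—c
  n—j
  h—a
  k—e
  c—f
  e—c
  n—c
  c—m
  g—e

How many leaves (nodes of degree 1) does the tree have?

8

Exactly 8 nodes have a single neighbour: b, d, g, h, i, j, k, l.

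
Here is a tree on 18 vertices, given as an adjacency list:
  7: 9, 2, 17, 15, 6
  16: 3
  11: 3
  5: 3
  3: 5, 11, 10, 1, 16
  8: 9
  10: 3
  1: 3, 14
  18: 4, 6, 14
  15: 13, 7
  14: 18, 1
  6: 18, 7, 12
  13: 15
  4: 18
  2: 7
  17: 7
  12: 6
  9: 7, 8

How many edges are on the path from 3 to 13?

3–1–14–18–6–7–15–13: 7 edges.

7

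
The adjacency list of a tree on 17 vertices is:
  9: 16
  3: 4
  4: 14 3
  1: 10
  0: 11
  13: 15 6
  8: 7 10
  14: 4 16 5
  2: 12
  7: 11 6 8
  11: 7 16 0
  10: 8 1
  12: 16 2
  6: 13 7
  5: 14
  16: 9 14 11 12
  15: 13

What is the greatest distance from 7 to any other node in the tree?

5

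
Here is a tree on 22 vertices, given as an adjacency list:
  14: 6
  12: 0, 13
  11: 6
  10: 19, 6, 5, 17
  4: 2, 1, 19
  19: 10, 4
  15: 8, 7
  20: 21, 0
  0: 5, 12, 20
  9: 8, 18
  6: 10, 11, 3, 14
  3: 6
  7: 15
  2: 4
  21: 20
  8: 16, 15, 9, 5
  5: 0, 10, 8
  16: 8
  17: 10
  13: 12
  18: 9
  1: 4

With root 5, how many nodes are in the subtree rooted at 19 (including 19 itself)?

4

Descendants of 19 (including itself): 19, 4, 1, 2. That's 4.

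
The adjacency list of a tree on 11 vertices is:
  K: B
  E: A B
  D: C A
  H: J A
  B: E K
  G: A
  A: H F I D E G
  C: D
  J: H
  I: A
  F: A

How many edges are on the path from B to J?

4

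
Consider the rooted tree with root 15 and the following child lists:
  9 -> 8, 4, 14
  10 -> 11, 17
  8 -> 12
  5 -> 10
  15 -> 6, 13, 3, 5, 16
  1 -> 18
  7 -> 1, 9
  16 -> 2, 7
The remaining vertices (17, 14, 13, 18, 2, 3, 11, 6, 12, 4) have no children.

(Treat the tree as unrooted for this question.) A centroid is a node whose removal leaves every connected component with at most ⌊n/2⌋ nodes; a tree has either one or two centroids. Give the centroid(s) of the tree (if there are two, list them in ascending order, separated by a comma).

Delete 16: the remaining components have sizes 8, 8, 1. Max 8 ≤ 9, so 16 is a centroid.
No neighbour of 16 does as well, so 16 is the unique centroid.

16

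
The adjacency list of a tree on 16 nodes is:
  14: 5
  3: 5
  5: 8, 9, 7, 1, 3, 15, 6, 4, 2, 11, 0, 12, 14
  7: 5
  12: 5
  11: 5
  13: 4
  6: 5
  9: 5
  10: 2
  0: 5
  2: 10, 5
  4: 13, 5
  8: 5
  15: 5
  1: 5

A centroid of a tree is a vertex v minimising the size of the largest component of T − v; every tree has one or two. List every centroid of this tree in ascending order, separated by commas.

Removing 5 splits the tree into components of sizes 2, 2, 1, 1, 1, 1, 1, 1, 1, 1, 1, 1, 1; the largest is 2 ≤ ⌊16/2⌋ = 8.
No neighbour of 5 does as well, so 5 is the unique centroid.

5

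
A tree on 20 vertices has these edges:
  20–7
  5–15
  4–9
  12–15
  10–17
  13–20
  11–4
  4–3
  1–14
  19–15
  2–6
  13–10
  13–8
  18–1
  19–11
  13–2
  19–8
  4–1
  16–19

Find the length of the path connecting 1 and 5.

5

Walking from 1: 1 - 4 - 11 - 19 - 15 - 5. Length 5.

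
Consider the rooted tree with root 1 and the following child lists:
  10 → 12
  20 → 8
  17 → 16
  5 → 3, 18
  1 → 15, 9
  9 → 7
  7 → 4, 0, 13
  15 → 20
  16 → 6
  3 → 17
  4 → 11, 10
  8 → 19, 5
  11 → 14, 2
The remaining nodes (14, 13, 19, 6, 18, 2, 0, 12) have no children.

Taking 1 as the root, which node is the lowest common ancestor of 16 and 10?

1

Path 16→root: 16 17 3 5 8 20 15 1; path 10→root: 10 4 7 9 1.
First common node: 1.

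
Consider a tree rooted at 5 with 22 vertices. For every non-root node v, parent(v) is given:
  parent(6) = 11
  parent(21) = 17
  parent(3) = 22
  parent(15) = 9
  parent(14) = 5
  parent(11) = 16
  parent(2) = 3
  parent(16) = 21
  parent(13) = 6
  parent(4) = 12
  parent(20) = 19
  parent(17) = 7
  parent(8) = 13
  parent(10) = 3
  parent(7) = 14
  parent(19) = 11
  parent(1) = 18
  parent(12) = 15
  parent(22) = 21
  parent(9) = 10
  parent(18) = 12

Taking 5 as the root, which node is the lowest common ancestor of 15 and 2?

3

Ancestors of 15 (toward the root): 15, 9, 10, 3, 22, 21, 17, 7, 14, 5.
Ancestors of 2: 2, 3, 22, 21, 17, 7, 14, 5.
The deepest node appearing in both lists is 3.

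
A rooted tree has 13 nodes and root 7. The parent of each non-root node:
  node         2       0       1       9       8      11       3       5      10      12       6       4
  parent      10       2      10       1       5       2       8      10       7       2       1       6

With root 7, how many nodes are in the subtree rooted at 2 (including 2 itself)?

Descendants of 2 (including itself): 2, 12, 11, 0. That's 4.

4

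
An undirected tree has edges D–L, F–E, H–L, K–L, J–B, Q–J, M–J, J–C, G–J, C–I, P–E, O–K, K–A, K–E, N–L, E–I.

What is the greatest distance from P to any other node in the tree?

The node farthest from P is B (M, Q, G also at distance 5), via P – E – I – C – J – B — 5 edges.

5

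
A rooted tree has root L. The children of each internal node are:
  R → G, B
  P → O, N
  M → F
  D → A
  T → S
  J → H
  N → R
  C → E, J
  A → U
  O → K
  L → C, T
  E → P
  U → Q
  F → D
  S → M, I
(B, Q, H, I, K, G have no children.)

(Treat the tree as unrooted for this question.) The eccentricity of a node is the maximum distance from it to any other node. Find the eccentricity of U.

A farthest node from U is G (B also at distance 13).
The path U-A-D-F-M-S-T-L-C-E-P-N-R-G has 13 edges.

13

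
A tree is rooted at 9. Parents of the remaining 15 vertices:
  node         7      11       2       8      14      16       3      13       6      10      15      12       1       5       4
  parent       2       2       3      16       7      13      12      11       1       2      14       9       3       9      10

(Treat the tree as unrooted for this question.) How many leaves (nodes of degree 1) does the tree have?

Degree-1 nodes: 4, 5, 6, 8, 15 — 5 of them.

5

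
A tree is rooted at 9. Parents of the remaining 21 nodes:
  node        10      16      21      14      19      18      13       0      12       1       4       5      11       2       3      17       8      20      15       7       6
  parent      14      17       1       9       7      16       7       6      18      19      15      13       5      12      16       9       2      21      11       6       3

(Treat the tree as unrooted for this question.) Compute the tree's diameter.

BFS from 4 reaches 10 last, at distance 12; BFS from 10 confirms no node is farther.
Path: 4-15-11-5-13-7-6-3-16-17-9-14-10.

12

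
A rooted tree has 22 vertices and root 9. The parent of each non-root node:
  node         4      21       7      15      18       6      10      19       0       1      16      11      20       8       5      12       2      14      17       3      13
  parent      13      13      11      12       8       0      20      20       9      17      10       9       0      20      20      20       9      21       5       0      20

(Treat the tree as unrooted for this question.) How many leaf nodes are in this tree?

Exactly 11 nodes have a single neighbour: 1, 2, 3, 4, 6, 7, 14, 15, 16, 18, 19.

11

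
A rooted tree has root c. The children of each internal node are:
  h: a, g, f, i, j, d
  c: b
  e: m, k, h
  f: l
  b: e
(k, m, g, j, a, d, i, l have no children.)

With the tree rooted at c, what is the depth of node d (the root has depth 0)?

4

c–b–e–h–d — 4 edges.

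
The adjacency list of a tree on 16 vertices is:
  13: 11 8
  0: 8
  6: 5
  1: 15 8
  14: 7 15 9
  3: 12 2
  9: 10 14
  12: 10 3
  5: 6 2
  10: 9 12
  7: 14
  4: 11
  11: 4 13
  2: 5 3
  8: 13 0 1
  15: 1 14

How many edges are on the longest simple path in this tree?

A longest path is 6–5–2–3–12–10–9–14–15–1–8–13–11–4, with 13 edges.

13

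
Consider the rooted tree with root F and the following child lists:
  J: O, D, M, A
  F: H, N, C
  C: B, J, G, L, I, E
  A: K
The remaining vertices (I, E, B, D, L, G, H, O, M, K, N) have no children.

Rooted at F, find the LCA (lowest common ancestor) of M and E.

C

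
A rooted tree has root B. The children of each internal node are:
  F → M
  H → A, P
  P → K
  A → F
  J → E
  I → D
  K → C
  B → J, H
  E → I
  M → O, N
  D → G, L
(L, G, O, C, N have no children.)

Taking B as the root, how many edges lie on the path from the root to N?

Climbing from N to the root: N → M → F → A → H → B. That's 5 steps.

5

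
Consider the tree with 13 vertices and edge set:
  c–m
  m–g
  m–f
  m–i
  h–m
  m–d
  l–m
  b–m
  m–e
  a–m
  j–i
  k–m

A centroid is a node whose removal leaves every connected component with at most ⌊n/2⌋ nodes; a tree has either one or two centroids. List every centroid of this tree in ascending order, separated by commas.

Removing m splits the tree into components of sizes 2, 1, 1, 1, 1, 1, 1, 1, 1, 1, 1; the largest is 2 ≤ ⌊13/2⌋ = 6.
Every other node leaves some component of size > 6, so the centroid is unique.

m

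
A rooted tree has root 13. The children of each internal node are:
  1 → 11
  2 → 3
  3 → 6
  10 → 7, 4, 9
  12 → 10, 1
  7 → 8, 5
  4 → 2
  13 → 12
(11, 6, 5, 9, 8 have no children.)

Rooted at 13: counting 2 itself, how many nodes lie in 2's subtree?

Descendants of 2 (including itself): 2, 3, 6. That's 3.

3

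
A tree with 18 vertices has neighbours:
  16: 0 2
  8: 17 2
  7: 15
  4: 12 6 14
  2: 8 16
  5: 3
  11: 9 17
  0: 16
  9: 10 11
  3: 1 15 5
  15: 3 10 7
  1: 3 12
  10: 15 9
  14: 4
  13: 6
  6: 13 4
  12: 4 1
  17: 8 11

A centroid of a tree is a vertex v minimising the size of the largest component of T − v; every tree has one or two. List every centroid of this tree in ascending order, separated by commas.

15

Removing 15 splits the tree into components of sizes 8, 8, 1; the largest is 8 ≤ ⌊18/2⌋ = 9.
Every other node leaves some component of size > 9, so the centroid is unique.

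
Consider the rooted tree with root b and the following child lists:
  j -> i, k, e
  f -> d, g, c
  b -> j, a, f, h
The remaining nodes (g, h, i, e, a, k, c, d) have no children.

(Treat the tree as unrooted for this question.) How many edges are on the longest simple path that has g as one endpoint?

The node farthest from g is e (i, k also at distance 4), via g-f-b-j-e — 4 edges.

4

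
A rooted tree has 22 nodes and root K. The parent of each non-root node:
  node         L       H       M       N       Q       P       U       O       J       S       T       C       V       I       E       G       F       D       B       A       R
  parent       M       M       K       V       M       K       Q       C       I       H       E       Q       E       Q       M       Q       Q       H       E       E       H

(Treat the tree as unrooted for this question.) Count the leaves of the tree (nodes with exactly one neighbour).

The leaves are A, B, D, F, G, J, L, N, O, P, R, S, T, U.
That is 14 leaves.

14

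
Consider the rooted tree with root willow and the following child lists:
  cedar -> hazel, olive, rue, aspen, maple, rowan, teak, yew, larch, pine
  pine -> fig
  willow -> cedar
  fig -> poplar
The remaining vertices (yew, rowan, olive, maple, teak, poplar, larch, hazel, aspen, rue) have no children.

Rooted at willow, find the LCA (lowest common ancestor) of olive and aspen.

cedar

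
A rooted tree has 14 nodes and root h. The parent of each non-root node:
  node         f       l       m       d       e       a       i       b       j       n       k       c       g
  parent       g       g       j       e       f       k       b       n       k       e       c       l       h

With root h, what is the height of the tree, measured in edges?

6

The longest root-to-leaf path is h – g – l – c – k – j – m (6 edges).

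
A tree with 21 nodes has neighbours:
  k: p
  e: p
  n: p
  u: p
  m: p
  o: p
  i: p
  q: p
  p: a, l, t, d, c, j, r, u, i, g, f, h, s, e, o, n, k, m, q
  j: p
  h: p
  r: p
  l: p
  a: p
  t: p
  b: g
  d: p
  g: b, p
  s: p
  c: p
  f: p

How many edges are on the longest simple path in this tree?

3

A longest path is b-g-p-r, with 3 edges.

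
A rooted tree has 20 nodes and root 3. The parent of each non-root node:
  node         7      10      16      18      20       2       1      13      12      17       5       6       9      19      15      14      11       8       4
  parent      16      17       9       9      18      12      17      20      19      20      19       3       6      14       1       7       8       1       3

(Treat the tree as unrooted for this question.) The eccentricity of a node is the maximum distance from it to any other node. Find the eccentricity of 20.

Distances from 20 peak at 8, attained at 2.
20–18–9–16–7–14–19–12–2

8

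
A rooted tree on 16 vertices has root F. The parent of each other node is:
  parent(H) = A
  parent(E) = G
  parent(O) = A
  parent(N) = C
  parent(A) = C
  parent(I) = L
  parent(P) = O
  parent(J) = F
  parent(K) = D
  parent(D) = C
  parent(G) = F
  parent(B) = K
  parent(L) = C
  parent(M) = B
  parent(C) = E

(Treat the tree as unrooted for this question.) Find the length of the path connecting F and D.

The path is F - G - E - C - D, which has 4 edges.

4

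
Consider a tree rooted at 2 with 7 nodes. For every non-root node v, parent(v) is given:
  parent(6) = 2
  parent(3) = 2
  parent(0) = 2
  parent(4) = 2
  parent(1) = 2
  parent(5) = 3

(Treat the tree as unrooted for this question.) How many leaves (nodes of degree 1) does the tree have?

5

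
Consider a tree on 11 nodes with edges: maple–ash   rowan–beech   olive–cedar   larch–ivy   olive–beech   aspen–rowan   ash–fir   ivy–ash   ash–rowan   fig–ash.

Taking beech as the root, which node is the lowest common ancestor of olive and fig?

olive's ancestor chain is olive, beech and fig's is fig, ash, rowan, beech; they first meet at beech.

beech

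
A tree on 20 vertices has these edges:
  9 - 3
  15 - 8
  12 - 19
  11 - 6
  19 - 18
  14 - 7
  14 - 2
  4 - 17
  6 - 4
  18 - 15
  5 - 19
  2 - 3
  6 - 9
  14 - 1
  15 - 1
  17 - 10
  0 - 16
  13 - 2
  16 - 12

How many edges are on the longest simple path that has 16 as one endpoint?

13

The node farthest from 16 is 10, via 16-12-19-18-15-1-14-2-3-9-6-4-17-10 — 13 edges.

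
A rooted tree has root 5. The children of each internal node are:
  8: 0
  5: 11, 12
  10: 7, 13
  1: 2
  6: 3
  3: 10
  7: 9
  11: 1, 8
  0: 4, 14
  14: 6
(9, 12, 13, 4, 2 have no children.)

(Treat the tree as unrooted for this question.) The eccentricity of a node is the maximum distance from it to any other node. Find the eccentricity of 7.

A farthest node from 7 is 12 (2 also at distance 9).
The path 7–10–3–6–14–0–8–11–5–12 has 9 edges.

9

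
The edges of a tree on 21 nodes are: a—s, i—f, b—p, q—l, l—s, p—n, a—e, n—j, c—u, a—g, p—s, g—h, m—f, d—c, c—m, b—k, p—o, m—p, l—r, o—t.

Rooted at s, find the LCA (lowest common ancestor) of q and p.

s

q's ancestor chain is q, l, s and p's is p, s; they first meet at s.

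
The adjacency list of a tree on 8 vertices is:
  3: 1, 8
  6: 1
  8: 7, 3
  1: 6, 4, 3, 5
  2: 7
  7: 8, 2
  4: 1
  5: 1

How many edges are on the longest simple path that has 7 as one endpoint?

4

A farthest node from 7 is 5 (6, 4 also at distance 4).
The path 7-8-3-1-5 has 4 edges.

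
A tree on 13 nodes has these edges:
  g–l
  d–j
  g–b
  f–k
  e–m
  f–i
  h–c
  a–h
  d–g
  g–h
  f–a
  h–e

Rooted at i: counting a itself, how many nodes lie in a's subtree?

10

The subtree rooted at a contains: a, h, e, g, c, m, l, d, b, j — 10 nodes.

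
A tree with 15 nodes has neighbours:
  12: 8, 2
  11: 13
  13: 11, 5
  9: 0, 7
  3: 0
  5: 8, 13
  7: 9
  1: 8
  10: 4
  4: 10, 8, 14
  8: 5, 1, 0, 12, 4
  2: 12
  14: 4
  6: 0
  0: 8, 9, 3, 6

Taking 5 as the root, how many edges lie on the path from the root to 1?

2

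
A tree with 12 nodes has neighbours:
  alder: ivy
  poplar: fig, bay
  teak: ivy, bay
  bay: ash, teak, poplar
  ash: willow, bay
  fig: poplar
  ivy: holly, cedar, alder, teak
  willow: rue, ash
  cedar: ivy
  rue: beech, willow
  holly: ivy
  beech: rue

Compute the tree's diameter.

7

BFS from beech reaches alder last, at distance 7; BFS from alder confirms no node is farther.
Path: beech - rue - willow - ash - bay - teak - ivy - alder.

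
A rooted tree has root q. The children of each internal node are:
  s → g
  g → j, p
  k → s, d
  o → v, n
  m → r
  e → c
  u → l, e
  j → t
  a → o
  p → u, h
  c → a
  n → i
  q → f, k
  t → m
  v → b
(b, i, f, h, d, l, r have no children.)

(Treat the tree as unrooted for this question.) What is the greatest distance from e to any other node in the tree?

7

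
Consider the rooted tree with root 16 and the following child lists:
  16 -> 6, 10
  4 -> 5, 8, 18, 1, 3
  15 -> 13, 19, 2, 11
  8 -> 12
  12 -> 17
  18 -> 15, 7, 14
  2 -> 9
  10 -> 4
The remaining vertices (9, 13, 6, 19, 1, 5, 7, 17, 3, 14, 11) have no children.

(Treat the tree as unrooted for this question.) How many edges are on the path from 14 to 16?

14 - 18 - 4 - 10 - 16: 4 edges.

4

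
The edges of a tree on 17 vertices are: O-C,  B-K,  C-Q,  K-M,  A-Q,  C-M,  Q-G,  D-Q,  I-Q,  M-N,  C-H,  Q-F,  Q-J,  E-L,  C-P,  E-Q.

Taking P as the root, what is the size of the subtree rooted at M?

4

M's subtree: {M, K, N, B}, size 4.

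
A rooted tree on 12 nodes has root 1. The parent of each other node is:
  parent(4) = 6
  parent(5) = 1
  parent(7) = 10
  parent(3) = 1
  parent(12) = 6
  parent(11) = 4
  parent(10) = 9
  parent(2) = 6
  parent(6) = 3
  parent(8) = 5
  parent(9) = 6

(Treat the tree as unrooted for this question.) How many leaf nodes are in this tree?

Exactly 5 nodes have a single neighbour: 2, 7, 8, 11, 12.

5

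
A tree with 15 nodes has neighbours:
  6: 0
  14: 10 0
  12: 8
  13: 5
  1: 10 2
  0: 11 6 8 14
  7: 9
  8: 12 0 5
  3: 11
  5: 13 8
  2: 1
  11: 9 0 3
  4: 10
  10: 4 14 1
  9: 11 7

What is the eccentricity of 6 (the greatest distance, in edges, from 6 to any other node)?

5

A farthest node from 6 is 2.
The path 6-0-14-10-1-2 has 5 edges.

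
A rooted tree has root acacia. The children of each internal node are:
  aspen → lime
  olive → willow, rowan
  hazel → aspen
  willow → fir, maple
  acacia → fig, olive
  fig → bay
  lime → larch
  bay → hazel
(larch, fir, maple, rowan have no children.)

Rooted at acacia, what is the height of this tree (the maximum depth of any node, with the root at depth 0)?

6

A deepest node is larch, reached by acacia-fig-bay-hazel-aspen-lime-larch.
That path has 6 edges, so the height is 6.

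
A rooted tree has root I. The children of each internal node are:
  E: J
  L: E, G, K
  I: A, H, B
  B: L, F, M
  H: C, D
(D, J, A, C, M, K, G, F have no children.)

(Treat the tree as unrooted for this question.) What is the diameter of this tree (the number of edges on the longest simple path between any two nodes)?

6

Starting from J, a farthest node is D at distance 6.
One longest path: J – E – L – B – I – H – D.
So the diameter is 6.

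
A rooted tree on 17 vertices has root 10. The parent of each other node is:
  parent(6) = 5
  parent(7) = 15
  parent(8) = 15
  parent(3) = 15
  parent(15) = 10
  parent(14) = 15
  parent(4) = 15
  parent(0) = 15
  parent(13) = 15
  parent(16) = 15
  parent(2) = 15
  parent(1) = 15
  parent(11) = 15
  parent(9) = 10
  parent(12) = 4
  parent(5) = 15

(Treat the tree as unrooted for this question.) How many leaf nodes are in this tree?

13

The leaves are 0, 1, 2, 3, 6, 7, 8, 9, 11, 12, 13, 14, 16.
That is 13 leaves.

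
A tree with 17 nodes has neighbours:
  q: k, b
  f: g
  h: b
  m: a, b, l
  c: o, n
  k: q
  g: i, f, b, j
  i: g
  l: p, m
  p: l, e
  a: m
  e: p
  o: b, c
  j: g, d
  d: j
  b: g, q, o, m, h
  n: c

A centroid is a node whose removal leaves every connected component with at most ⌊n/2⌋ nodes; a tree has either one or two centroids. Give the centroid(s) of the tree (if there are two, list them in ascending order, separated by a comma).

b

Delete b: the remaining components have sizes 5, 5, 3, 2, 1. Max 5 ≤ 8, so b is a centroid.
Every other node leaves some component of size > 8, so the centroid is unique.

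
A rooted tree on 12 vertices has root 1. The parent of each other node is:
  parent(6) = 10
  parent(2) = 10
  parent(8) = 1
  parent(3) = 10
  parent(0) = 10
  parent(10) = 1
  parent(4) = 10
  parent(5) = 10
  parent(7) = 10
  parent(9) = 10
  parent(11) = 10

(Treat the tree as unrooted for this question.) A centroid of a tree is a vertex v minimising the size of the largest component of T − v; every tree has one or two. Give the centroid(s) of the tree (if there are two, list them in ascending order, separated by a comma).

Delete 10: the remaining components have sizes 2, 1, 1, 1, 1, 1, 1, 1, 1, 1. Max 2 ≤ 6, so 10 is a centroid.
No neighbour of 10 does as well, so 10 is the unique centroid.

10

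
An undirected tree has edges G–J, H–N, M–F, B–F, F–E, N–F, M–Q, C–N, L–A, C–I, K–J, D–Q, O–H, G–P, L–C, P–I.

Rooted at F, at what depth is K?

7

F → N → C → I → P → G → J → K — 7 edges.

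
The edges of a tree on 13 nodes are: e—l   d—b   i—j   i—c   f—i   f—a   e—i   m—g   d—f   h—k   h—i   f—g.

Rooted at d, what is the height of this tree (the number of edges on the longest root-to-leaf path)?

k sits deepest: d–f–i–h–k — 4 edges from the root.

4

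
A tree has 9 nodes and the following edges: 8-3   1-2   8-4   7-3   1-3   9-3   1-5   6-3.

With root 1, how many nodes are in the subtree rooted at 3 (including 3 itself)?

6

Descendants of 3 (including itself): 3, 8, 9, 6, 7, 4. That's 6.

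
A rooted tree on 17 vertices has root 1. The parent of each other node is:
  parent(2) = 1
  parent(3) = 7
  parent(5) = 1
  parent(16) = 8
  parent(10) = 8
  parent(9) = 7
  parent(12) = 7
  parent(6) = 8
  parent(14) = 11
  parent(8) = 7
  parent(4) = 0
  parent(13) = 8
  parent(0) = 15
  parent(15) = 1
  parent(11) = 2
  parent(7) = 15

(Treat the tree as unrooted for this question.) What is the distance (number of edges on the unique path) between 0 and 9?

3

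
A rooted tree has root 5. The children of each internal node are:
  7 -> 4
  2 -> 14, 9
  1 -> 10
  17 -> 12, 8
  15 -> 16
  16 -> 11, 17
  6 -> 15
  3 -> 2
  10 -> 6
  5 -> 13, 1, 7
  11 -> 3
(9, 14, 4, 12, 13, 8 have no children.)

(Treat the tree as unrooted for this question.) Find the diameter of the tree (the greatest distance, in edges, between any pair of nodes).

11

Starting from 4, a farthest node is 9 at distance 11.
One longest path: 4-7-5-1-10-6-15-16-11-3-2-9.
So the diameter is 11.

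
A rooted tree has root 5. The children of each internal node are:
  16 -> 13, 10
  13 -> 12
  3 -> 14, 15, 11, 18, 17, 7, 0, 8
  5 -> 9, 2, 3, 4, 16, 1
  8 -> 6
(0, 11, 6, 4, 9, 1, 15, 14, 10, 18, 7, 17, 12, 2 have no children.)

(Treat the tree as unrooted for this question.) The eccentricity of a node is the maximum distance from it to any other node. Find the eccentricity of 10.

Distances from 10 peak at 5, attained at 6.
10–16–5–3–8–6

5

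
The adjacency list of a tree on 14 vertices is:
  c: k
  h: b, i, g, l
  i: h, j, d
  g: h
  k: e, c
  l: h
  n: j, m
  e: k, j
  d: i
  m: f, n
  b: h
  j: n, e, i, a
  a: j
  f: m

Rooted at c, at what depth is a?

4

Path from c to a: c → k → e → j → a, which has 4 edges.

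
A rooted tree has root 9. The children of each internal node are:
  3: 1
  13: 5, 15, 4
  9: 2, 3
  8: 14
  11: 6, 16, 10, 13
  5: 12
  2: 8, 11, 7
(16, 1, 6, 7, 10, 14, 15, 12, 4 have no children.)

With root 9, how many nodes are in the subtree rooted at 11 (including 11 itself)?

9

The subtree rooted at 11 contains: 11, 13, 16, 6, 10, 5, 15, 4, 12 — 9 nodes.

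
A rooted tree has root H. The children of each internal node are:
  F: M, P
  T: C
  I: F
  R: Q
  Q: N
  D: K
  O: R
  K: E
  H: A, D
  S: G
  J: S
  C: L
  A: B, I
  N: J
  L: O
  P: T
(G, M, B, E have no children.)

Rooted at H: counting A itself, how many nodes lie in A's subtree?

16

The subtree rooted at A contains: A, I, B, F, M, P, T, C, L, O, R, Q, N, J, S, G — 16 nodes.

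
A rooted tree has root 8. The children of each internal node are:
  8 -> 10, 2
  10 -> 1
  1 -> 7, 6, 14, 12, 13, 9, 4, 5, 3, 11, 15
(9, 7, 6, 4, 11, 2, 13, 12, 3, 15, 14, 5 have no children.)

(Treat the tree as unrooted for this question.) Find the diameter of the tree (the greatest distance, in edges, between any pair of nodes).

BFS from 2 reaches 3 last, at distance 4; BFS from 3 confirms no node is farther.
Path: 2-8-10-1-3.

4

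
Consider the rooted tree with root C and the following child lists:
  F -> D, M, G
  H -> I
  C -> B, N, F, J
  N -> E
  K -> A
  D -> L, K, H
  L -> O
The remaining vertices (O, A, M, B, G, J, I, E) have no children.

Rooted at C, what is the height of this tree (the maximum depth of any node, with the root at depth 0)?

4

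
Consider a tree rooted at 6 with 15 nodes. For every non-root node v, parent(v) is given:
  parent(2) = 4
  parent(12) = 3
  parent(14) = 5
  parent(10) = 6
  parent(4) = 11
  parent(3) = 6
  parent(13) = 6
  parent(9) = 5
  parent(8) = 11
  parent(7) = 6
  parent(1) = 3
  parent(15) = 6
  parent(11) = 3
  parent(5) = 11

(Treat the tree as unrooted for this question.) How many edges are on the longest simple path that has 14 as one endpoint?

The node farthest from 14 is 13 (10, 15, 7 also at distance 5), via 14–5–11–3–6–13 — 5 edges.

5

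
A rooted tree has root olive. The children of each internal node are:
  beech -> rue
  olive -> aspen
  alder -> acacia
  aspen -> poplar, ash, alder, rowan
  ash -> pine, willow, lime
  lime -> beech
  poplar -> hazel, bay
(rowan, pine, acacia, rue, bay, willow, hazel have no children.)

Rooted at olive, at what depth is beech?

Path from olive to beech: olive – aspen – ash – lime – beech, which has 4 edges.

4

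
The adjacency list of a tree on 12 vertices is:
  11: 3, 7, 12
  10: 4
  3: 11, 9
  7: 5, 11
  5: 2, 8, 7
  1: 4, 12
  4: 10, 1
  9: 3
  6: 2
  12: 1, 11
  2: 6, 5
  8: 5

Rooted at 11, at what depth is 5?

Climbing from 5 to the root: 5–7–11. That's 2 steps.

2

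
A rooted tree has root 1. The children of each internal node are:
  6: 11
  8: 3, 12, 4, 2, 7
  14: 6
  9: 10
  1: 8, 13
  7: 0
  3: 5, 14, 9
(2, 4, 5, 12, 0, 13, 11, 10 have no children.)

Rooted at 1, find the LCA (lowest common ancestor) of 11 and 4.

8

Ancestors of 11 (toward the root): 11, 6, 14, 3, 8, 1.
Ancestors of 4: 4, 8, 1.
The deepest node appearing in both lists is 8.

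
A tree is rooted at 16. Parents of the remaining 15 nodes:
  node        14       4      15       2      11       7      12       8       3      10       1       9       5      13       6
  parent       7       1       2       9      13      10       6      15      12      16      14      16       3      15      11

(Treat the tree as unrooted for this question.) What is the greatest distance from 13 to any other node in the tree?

Distances from 13 peak at 9, attained at 4.
13–15–2–9–16–10–7–14–1–4

9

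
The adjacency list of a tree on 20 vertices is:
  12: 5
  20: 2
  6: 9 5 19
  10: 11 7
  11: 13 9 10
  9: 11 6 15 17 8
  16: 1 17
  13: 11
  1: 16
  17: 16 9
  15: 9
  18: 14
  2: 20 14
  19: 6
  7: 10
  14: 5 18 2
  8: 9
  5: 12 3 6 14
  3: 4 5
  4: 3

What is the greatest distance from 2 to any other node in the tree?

7

Distances from 2 peak at 7, attained at 1 (7 also at distance 7).
2-14-5-6-9-17-16-1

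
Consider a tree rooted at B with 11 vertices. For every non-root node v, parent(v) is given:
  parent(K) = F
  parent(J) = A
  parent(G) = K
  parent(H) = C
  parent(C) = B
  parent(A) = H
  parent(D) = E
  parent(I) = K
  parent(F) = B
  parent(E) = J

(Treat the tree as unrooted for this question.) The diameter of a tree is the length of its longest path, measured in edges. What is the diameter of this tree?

Starting from D, a farthest node is G at distance 9.
One longest path: D – E – J – A – H – C – B – F – K – G.
So the diameter is 9.

9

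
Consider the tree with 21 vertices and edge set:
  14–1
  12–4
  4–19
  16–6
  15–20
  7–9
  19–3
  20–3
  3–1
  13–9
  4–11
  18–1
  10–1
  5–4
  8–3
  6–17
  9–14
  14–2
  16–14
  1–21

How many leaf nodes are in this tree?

12

The leaves are 2, 5, 7, 8, 10, 11, 12, 13, 15, 17, 18, 21.
That is 12 leaves.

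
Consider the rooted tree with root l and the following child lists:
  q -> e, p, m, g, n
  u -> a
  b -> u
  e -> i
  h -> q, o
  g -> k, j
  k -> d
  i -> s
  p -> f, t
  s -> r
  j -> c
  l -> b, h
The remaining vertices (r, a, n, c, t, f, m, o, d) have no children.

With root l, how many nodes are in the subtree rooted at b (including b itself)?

The subtree rooted at b contains: b, u, a — 3 nodes.

3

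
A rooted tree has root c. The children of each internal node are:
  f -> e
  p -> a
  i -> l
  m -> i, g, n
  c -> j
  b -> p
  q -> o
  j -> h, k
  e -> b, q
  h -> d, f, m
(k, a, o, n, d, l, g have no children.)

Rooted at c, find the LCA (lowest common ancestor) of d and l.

d's ancestor chain is d, h, j, c and l's is l, i, m, h, j, c; they first meet at h.

h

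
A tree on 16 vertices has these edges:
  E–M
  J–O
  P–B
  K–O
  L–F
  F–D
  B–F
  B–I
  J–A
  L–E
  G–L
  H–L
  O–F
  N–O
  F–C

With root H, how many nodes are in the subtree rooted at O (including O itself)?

Descendants of O (including itself): O, J, K, N, A. That's 5.

5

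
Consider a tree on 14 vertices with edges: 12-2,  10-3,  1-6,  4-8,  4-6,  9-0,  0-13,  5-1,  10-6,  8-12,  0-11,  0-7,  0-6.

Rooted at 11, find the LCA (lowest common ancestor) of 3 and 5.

6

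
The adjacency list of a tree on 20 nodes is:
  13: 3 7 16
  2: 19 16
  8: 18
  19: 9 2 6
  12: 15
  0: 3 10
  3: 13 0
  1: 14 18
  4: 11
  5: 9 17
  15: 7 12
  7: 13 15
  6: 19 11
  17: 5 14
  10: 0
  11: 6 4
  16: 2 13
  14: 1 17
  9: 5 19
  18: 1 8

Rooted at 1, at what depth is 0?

Path from 1 to 0: 1–14–17–5–9–19–2–16–13–3–0, which has 10 edges.

10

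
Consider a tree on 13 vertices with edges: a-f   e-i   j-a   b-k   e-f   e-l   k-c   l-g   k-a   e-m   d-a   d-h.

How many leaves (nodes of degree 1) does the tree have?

7

Degree-1 nodes: b, c, g, h, i, j, m — 7 of them.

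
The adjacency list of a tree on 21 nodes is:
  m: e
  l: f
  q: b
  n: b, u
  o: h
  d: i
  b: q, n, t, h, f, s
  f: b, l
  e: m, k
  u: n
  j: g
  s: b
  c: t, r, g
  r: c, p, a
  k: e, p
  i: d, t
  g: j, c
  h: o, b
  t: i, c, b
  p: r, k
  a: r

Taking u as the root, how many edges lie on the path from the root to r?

Path from u to r: u → n → b → t → c → r, which has 5 edges.

5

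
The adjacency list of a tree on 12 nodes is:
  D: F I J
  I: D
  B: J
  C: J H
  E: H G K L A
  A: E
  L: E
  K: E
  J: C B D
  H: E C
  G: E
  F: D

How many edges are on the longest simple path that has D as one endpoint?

5

A farthest node from D is K (G, A, L also at distance 5).
The path D – J – C – H – E – K has 5 edges.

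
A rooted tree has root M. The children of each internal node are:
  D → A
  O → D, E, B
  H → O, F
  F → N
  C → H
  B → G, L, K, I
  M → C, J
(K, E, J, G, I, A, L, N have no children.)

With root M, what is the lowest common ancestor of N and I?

Ancestors of N (toward the root): N, F, H, C, M.
Ancestors of I: I, B, O, H, C, M.
The deepest node appearing in both lists is H.

H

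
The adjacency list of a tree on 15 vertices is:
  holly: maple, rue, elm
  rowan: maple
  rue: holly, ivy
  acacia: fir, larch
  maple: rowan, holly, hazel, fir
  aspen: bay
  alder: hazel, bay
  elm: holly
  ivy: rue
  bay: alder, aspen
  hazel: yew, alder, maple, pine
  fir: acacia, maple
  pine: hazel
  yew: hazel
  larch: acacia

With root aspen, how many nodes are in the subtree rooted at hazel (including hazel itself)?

The subtree rooted at hazel contains: hazel, maple, pine, yew, fir, holly, rowan, acacia, rue, elm, larch, ivy — 12 nodes.

12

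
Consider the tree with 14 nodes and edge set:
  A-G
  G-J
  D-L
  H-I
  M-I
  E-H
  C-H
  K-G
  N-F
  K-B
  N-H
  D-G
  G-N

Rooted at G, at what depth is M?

Path from G to M: G → N → H → I → M, which has 4 edges.

4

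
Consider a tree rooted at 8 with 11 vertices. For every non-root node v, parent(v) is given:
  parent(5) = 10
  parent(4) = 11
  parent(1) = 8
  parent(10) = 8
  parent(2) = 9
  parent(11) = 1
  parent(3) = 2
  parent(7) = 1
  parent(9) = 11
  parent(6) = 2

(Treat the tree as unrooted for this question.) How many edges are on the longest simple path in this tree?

7

A longest path is 5-10-8-1-11-9-2-3, with 7 edges.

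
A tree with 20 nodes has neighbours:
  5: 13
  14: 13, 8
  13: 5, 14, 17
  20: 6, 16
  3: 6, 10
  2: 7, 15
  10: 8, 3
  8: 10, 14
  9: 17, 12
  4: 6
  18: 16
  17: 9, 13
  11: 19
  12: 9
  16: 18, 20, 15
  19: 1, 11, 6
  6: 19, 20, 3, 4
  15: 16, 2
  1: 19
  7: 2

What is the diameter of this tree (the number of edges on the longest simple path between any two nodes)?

BFS from 12 reaches 7 last, at distance 13; BFS from 7 confirms no node is farther.
Path: 12–9–17–13–14–8–10–3–6–20–16–15–2–7.

13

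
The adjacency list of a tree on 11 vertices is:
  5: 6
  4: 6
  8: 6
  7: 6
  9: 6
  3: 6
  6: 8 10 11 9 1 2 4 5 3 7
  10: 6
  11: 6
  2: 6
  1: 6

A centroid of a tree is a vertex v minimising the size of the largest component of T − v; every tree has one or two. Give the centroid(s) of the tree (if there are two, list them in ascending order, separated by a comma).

6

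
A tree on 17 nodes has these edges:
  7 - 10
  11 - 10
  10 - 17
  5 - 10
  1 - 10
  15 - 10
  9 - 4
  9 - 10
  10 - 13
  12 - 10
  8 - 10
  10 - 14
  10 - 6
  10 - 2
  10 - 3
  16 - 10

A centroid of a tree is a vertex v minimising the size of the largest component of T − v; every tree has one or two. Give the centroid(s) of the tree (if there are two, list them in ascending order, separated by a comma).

10

Delete 10: the remaining components have sizes 2, 1, 1, 1, 1, 1, 1, 1, 1, 1, 1, 1, 1, 1, 1. Max 2 ≤ 8, so 10 is a centroid.
Every other node leaves some component of size > 8, so the centroid is unique.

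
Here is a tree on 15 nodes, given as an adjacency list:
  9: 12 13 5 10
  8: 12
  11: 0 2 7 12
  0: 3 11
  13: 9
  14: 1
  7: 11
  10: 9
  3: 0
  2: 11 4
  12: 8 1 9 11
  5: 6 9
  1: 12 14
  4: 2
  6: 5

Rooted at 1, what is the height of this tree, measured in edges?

The longest root-to-leaf path is 1–12–11–2–4 (4 edges).

4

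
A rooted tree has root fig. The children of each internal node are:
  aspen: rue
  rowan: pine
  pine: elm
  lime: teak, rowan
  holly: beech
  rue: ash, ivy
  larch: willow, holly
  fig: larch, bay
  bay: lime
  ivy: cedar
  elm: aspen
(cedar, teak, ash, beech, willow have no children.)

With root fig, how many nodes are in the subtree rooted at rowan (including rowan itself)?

Descendants of rowan (including itself): rowan, pine, elm, aspen, rue, ash, ivy, cedar. That's 8.

8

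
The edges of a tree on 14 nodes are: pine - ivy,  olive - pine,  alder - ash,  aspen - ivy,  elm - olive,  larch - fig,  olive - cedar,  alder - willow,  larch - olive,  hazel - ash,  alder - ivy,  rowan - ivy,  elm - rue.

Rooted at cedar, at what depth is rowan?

4

Climbing from rowan to the root: rowan – ivy – pine – olive – cedar. That's 4 steps.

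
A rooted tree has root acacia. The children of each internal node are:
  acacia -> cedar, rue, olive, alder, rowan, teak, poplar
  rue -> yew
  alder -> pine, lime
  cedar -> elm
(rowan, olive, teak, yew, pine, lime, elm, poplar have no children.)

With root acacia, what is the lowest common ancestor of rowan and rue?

rowan's ancestor chain is rowan, acacia and rue's is rue, acacia; they first meet at acacia.

acacia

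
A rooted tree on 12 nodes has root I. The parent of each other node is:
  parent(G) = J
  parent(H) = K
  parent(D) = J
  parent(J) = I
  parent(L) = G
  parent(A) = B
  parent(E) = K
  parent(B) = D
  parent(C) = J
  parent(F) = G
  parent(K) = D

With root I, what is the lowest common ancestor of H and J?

Ancestors of H (toward the root): H, K, D, J, I.
Ancestors of J: J, I.
The deepest node appearing in both lists is J.

J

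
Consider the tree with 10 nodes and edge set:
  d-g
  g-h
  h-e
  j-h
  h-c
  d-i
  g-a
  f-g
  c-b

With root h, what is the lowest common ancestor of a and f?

g

Ancestors of a (toward the root): a, g, h.
Ancestors of f: f, g, h.
The deepest node appearing in both lists is g.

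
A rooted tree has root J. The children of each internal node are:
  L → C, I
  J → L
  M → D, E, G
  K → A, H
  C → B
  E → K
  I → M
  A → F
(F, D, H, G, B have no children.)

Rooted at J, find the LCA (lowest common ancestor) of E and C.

L

Ancestors of E (toward the root): E, M, I, L, J.
Ancestors of C: C, L, J.
The deepest node appearing in both lists is L.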